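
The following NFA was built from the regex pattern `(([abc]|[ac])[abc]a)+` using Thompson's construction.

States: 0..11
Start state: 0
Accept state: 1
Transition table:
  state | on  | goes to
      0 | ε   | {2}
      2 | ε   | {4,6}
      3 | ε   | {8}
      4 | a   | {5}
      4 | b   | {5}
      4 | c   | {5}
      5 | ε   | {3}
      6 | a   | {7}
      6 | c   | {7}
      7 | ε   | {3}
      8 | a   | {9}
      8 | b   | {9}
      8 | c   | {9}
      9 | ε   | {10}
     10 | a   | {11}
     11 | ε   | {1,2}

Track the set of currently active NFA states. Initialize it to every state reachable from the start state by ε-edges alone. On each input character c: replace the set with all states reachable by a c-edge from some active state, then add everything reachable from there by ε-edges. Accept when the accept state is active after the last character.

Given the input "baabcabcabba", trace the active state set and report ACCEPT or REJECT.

Answer: ACCEPT

Trace:
S₀ = ε-closure({0}) = {0,2,4,6}
'b' @ 1: {3,5,8}
'a' @ 2: {9,10}
'a' @ 3: {1,2,4,6,11}  [accepting]
'b' @ 4: {3,5,8}
'c' @ 5: {9,10}
'a' @ 6: {1,2,4,6,11}  [accepting]
'b' @ 7: {3,5,8}
'c' @ 8: {9,10}
'a' @ 9: {1,2,4,6,11}  [accepting]
'b' @ 10: {3,5,8}
'b' @ 11: {9,10}
'a' @ 12: {1,2,4,6,11}  [accepting]
end set {1,2,4,6,11} — state 1 in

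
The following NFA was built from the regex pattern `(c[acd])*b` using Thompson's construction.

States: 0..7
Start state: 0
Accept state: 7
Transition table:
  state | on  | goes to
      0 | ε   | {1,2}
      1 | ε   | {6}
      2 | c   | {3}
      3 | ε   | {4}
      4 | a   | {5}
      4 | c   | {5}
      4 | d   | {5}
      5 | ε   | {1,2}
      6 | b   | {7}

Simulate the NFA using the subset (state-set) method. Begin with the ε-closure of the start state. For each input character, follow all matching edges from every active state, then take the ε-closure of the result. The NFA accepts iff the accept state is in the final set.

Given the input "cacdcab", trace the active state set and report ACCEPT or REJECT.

S₀ = ε-closure({0}) = {0,1,2,6}
'c' @ 1: {3,4}
'a' @ 2: {1,2,5,6}
'c' @ 3: {3,4}
'd' @ 4: {1,2,5,6}
'c' @ 5: {3,4}
'a' @ 6: {1,2,5,6}
'b' @ 7: {7}  (accept∈set)
after full input: {7}  (accept=7 in)

Answer: ACCEPT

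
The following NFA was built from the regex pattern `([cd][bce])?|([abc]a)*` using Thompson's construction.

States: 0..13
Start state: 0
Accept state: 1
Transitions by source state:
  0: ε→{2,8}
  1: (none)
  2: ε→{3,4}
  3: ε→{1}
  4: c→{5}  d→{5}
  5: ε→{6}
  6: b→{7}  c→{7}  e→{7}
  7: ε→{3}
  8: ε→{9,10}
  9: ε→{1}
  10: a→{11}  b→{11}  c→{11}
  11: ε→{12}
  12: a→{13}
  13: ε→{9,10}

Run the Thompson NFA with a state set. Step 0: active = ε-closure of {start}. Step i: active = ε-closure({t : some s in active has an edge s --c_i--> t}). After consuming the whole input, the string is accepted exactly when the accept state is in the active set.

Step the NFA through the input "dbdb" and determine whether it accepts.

Answer: REJECT

Trace:
S₀ = ε-closure({0}) = {0,1,2,3,4,8,9,10}
'd' @ 1: {5,6}
'b' @ 2: {1,3,7}  [accepting]
'd' @ 3: {}  — dead — no transitions
rest 'b' ignored (set empty)
end set {} — state 1 not in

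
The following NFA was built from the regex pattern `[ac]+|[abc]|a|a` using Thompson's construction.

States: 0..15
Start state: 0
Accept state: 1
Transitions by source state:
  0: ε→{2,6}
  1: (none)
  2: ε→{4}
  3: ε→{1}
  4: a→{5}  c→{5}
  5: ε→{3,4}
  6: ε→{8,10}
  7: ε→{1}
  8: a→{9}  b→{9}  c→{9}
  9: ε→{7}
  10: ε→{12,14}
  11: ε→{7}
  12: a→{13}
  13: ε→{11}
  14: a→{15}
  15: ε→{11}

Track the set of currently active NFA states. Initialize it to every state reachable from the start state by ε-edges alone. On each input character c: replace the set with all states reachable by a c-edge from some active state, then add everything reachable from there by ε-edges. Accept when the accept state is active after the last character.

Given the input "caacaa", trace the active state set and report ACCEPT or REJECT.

S₀ = ε-closure({0}) = {0,2,4,6,8,10,12,14}
'c' @ 1: {1,3,4,5,7,9}  ✓accept
'a' @ 2: {1,3,4,5}  ✓accept
'a' @ 3: {1,3,4,5}  ✓accept
'c' @ 4: {1,3,4,5}  ✓accept
'a' @ 5: {1,3,4,5}  ✓accept
'a' @ 6: {1,3,4,5}  ✓accept
final: {1,3,4,5}; accept 1 in set

Answer: ACCEPT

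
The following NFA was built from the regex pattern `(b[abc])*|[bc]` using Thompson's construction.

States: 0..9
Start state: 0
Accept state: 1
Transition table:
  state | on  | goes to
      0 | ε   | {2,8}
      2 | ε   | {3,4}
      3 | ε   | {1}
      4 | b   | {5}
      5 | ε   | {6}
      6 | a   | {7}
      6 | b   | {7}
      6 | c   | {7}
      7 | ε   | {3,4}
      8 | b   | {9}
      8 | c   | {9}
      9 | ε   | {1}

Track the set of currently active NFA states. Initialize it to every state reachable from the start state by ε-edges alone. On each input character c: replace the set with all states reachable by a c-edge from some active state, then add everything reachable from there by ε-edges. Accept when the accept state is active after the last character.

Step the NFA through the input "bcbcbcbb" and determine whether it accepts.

start: ε-closure({0}) = {0,1,2,3,4,8}
'b' @ 1: {1,5,6,9}  ✓accept
'c' @ 2: {1,3,4,7}  ✓accept
'b' @ 3: {5,6}
'c' @ 4: {1,3,4,7}  ✓accept
'b' @ 5: {5,6}
'c' @ 6: {1,3,4,7}  ✓accept
'b' @ 7: {5,6}
'b' @ 8: {1,3,4,7}  ✓accept
after full input: {1,3,4,7}  (accept=1 in)

Answer: ACCEPT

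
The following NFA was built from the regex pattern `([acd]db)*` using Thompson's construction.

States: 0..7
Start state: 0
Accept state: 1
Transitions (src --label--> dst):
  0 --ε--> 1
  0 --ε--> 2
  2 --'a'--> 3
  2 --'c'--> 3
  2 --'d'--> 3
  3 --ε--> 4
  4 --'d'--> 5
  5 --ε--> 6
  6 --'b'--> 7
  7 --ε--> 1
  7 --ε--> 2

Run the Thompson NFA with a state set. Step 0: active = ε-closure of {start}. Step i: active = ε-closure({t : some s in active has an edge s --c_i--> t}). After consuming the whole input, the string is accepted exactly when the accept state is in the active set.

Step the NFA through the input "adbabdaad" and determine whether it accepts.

start: ε-closure({0}) = {0,1,2}
'a' @ 1: {3,4}
'd' @ 2: {5,6}
'b' @ 3: {1,2,7}  ✓accept
'a' @ 4: {3,4}
'b' @ 5: {}  — no active states
rest 'daad' ignored (set empty)
final: {}; accept 1 not in set

Answer: REJECT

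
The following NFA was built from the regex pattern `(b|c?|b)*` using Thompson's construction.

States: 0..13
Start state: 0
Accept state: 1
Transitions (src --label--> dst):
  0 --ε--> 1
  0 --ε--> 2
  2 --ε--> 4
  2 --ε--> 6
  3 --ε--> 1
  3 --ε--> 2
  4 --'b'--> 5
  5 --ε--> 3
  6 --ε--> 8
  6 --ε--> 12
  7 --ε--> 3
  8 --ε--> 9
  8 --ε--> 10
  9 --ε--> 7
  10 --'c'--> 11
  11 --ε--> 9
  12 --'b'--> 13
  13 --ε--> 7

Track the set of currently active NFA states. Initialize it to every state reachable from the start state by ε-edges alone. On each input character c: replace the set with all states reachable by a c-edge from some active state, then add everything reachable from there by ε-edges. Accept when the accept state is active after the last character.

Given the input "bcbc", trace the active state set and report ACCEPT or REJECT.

initial (ε-close {0}): {0,1,2,3,4,6,7,8,9,10,12}
'b' @ 1: {1,2,3,4,5,6,7,8,9,10,12,13}  (accept∈set)
'c' @ 2: {1,2,3,4,6,7,8,9,10,11,12}  (accept∈set)
'b' @ 3: {1,2,3,4,5,6,7,8,9,10,12,13}  (accept∈set)
'c' @ 4: {1,2,3,4,6,7,8,9,10,11,12}  (accept∈set)
after full input: {1,2,3,4,6,7,8,9,10,11,12}  (accept=1 in)

Answer: ACCEPT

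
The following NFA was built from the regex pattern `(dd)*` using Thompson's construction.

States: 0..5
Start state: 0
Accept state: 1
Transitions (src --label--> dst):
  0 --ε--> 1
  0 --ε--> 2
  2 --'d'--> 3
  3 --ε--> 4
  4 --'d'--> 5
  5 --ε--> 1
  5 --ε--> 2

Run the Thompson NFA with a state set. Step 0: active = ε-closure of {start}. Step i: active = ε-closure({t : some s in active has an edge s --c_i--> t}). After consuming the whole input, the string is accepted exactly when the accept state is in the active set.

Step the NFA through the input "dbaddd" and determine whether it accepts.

start: ε-closure({0}) = {0,1,2}
'd' @ 1: {3,4}
'b' @ 2: {}  — state set empty
rest 'addd' ignored (set empty)
final: {}; accept 1 not in set

Answer: REJECT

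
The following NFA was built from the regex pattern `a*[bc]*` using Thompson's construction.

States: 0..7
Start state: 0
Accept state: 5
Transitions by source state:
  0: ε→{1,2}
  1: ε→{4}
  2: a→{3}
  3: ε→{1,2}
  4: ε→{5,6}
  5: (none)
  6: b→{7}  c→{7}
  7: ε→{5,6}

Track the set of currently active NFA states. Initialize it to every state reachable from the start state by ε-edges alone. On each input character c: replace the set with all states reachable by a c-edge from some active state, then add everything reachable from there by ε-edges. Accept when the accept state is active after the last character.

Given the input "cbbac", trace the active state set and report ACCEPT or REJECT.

start: ε-closure({0}) = {0,1,2,4,5,6}
'c' @ 1: {5,6,7}  [accepting]
'b' @ 2: {5,6,7}  [accepting]
'b' @ 3: {5,6,7}  [accepting]
'a' @ 4: {}  — state set empty
rest 'c' ignored (set empty)
final: {}; accept 5 not in set

Answer: REJECT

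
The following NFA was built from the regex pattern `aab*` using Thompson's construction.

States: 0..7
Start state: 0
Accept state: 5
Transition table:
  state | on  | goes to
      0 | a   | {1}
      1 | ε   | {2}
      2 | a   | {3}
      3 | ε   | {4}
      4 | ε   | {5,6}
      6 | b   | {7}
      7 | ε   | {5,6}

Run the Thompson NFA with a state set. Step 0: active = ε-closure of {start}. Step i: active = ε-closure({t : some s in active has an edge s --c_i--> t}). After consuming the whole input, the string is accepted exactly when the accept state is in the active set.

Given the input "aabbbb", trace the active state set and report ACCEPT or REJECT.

initial (ε-close {0}): {0}
'a' @ 1: {1,2}
'a' @ 2: {3,4,5,6}  (accept∈set)
'b' @ 3: {5,6,7}  (accept∈set)
'b' @ 4: {5,6,7}  (accept∈set)
'b' @ 5: {5,6,7}  (accept∈set)
'b' @ 6: {5,6,7}  (accept∈set)
after full input: {5,6,7}  (accept=5 in)

Answer: ACCEPT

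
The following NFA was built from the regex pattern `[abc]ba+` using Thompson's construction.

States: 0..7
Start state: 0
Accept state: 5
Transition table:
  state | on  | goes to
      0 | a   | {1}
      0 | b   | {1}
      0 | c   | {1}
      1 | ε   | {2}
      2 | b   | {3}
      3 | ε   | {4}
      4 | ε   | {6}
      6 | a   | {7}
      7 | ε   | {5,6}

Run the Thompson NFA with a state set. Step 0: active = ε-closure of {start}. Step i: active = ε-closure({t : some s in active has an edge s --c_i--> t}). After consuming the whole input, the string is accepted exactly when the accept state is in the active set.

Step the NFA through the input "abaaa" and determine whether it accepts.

Answer: ACCEPT

Trace:
initial (ε-close {0}): {0}
'a' @ 1: {1,2}
'b' @ 2: {3,4,6}
'a' @ 3: {5,6,7}  [accepting]
'a' @ 4: {5,6,7}  [accepting]
'a' @ 5: {5,6,7}  [accepting]
after full input: {5,6,7}  (accept=5 in)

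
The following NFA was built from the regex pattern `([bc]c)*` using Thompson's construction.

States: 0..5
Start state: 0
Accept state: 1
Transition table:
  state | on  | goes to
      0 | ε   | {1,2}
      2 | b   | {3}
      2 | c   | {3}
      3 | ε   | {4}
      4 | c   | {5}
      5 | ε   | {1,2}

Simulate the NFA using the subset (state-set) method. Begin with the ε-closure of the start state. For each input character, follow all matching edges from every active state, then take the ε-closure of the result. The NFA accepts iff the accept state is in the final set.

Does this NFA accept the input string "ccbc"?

S₀ = ε-closure({0}) = {0,1,2}
'c' @ 1: {3,4}
'c' @ 2: {1,2,5}  ✓accept
'b' @ 3: {3,4}
'c' @ 4: {1,2,5}  ✓accept
end set {1,2,5} — state 1 in

Answer: ACCEPT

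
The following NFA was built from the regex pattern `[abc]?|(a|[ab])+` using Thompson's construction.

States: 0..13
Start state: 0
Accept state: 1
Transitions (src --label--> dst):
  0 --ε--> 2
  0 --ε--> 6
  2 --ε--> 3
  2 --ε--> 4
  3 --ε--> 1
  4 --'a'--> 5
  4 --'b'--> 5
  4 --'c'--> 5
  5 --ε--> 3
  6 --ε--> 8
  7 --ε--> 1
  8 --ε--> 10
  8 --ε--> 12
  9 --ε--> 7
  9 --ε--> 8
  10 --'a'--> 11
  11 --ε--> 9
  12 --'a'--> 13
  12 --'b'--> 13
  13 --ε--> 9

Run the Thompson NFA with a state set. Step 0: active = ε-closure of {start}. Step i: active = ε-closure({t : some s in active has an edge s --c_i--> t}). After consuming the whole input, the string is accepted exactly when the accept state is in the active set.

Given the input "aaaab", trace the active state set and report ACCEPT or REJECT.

initial (ε-close {0}): {0,1,2,3,4,6,8,10,12}
'a' @ 1: {1,3,5,7,8,9,10,11,12,13}  [accepting]
'a' @ 2: {1,7,8,9,10,11,12,13}  [accepting]
'a' @ 3: {1,7,8,9,10,11,12,13}  [accepting]
'a' @ 4: {1,7,8,9,10,11,12,13}  [accepting]
'b' @ 5: {1,7,8,9,10,12,13}  [accepting]
after full input: {1,7,8,9,10,12,13}  (accept=1 in)

Answer: ACCEPT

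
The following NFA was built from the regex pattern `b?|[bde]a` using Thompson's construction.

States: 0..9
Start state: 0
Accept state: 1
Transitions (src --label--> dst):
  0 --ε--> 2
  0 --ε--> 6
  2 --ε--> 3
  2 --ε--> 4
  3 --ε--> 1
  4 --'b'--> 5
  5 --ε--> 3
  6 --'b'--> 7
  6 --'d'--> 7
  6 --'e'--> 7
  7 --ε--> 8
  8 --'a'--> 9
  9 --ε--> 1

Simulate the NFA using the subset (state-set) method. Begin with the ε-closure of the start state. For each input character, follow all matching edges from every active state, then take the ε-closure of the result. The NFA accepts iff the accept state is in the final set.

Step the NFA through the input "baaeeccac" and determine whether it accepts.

initial (ε-close {0}): {0,1,2,3,4,6}
'b' @ 1: {1,3,5,7,8}  [accepting]
'a' @ 2: {1,9}  [accepting]
'a' @ 3: {}  — dead — no transitions
rest 'eeccac' ignored (set empty)
final: {}; accept 1 not in set

Answer: REJECT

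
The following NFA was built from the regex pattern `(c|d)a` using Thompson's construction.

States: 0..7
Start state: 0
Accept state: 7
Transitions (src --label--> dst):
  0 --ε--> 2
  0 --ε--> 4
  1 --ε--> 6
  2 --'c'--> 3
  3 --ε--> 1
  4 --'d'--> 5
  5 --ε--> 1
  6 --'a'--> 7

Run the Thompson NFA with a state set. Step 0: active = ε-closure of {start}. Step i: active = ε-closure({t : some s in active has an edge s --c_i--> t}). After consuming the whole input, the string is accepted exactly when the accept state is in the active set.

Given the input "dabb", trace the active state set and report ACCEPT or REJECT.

initial (ε-close {0}): {0,2,4}
'd' @ 1: {1,5,6}
'a' @ 2: {7}  ✓accept
'b' @ 3: {}  — state set empty
rest 'b' ignored (set empty)
after full input: {}  (accept=7 not in)

Answer: REJECT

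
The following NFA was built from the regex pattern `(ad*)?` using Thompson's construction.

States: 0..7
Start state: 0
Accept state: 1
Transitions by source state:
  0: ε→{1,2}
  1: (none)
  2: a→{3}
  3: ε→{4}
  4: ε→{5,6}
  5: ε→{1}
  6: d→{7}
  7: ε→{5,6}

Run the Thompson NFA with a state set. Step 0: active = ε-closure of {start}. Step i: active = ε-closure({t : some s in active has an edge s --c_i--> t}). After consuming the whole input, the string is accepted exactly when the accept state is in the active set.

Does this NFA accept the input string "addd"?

initial (ε-close {0}): {0,1,2}
'a' @ 1: {1,3,4,5,6}  ✓accept
'd' @ 2: {1,5,6,7}  ✓accept
'd' @ 3: {1,5,6,7}  ✓accept
'd' @ 4: {1,5,6,7}  ✓accept
end set {1,5,6,7} — state 1 in

Answer: ACCEPT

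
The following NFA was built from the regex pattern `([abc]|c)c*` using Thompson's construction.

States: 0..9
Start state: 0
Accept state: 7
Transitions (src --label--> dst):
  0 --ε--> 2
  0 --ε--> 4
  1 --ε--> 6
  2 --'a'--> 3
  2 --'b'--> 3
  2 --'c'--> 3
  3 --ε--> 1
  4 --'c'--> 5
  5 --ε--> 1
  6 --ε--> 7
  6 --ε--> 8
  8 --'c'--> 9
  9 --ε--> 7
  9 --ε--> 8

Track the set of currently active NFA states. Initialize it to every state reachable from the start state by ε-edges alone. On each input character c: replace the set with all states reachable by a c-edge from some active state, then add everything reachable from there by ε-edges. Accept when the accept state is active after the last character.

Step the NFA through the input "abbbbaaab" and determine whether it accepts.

Answer: REJECT

Derivation:
S₀ = ε-closure({0}) = {0,2,4}
'a' @ 1: {1,3,6,7,8}  ✓accept
'b' @ 2: {}  — dead — no transitions
rest 'bbbaaab' ignored (set empty)
end set {} — state 7 not in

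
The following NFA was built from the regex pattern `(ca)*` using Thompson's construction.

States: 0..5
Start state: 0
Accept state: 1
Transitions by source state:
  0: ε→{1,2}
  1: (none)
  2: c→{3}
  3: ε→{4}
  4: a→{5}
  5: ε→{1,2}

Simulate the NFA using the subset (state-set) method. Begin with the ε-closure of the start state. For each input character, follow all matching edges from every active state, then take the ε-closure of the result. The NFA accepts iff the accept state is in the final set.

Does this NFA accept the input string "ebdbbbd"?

Answer: REJECT

Steps:
start: ε-closure({0}) = {0,1,2}
'e' @ 1: {}  — dead — no transitions
rest 'bdbbbd' ignored (set empty)
end set {} — state 1 not in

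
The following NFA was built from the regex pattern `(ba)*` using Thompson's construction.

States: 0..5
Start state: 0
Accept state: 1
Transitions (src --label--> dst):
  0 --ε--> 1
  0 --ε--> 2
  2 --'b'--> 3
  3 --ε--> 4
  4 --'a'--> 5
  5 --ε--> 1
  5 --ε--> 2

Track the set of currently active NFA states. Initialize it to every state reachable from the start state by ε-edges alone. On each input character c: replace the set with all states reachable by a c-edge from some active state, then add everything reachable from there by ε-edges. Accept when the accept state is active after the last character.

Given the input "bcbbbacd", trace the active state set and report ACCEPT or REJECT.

Answer: REJECT

Steps:
start: ε-closure({0}) = {0,1,2}
'b' @ 1: {3,4}
'c' @ 2: {}  — no active states
rest 'bbbacd' ignored (set empty)
final: {}; accept 1 not in set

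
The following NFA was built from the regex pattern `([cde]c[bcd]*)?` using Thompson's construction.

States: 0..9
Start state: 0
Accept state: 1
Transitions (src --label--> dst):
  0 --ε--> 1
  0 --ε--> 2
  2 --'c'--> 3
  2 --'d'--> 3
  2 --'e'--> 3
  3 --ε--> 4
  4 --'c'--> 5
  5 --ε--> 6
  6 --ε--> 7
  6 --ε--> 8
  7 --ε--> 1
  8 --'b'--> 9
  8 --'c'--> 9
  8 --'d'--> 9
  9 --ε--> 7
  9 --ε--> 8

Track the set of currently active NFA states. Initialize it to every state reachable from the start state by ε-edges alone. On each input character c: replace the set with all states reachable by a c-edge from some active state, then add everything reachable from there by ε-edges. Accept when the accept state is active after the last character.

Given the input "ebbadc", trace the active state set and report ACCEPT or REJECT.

initial (ε-close {0}): {0,1,2}
'e' @ 1: {3,4}
'b' @ 2: {}  — dead — no transitions
rest 'badc' ignored (set empty)
after full input: {}  (accept=1 not in)

Answer: REJECT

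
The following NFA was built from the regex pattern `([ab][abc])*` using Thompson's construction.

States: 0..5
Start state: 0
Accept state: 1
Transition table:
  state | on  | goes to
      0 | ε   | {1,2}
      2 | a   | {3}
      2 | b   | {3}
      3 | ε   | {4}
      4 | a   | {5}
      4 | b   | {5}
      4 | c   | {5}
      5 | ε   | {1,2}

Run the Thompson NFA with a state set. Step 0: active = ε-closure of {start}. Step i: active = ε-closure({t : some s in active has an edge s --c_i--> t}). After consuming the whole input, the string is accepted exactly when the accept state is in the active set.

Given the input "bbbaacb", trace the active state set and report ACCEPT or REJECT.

Answer: REJECT

Derivation:
start: ε-closure({0}) = {0,1,2}
'b' @ 1: {3,4}
'b' @ 2: {1,2,5}  ✓accept
'b' @ 3: {3,4}
'a' @ 4: {1,2,5}  ✓accept
'a' @ 5: {3,4}
'c' @ 6: {1,2,5}  ✓accept
'b' @ 7: {3,4}
end set {3,4} — state 1 not in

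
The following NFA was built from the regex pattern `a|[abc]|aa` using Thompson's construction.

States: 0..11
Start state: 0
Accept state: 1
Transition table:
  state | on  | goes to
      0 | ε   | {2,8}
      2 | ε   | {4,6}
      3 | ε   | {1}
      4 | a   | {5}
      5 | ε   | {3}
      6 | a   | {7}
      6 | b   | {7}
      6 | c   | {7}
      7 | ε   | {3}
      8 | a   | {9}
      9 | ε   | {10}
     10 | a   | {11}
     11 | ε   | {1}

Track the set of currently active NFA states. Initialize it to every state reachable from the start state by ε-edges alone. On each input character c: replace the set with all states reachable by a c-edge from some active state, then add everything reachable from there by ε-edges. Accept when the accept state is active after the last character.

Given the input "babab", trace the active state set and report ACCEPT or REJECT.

start: ε-closure({0}) = {0,2,4,6,8}
'b' @ 1: {1,3,7}  ✓accept
'a' @ 2: {}  — state set empty
rest 'bab' ignored (set empty)
final: {}; accept 1 not in set

Answer: REJECT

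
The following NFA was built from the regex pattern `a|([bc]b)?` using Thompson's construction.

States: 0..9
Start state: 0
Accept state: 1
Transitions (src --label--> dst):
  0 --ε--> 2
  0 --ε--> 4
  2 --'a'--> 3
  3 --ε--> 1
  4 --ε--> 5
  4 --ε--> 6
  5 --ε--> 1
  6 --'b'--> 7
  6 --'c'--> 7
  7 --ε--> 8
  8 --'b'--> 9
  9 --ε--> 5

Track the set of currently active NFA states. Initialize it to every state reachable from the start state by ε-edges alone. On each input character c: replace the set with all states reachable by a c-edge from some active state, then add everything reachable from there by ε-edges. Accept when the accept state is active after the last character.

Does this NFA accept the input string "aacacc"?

Answer: REJECT

Trace:
S₀ = ε-closure({0}) = {0,1,2,4,5,6}
'a' @ 1: {1,3}  ✓accept
'a' @ 2: {}  — state set empty
rest 'cacc' ignored (set empty)
end set {} — state 1 not in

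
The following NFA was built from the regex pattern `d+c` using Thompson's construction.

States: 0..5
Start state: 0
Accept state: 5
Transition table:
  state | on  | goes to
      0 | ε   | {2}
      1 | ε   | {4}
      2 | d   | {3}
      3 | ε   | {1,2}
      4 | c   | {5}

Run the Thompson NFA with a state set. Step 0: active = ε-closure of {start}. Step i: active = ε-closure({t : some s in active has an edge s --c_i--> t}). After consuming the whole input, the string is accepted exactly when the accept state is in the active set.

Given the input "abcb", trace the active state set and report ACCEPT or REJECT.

S₀ = ε-closure({0}) = {0,2}
'a' @ 1: {}  — state set empty
rest 'bcb' ignored (set empty)
final: {}; accept 5 not in set

Answer: REJECT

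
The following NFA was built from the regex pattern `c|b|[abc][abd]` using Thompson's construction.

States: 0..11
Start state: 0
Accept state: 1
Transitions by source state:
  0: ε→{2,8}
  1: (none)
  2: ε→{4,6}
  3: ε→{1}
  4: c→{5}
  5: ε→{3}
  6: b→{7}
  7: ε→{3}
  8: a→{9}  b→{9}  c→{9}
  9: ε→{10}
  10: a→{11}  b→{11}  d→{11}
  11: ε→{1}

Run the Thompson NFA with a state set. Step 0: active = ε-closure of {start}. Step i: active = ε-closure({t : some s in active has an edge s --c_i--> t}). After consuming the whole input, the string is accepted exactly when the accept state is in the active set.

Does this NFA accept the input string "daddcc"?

initial (ε-close {0}): {0,2,4,6,8}
'd' @ 1: {}  — no active states
rest 'addcc' ignored (set empty)
after full input: {}  (accept=1 not in)

Answer: REJECT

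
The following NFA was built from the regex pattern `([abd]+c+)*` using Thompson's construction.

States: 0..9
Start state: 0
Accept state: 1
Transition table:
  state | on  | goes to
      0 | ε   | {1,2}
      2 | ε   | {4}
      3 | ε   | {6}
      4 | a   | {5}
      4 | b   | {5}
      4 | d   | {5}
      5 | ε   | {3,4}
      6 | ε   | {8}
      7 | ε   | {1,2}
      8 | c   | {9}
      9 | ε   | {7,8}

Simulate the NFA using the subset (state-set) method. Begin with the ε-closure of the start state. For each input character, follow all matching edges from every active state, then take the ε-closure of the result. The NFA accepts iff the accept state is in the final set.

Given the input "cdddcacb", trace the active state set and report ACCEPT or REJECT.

initial (ε-close {0}): {0,1,2,4}
'c' @ 1: {}  — no active states
rest 'dddcacb' ignored (set empty)
end set {} — state 1 not in

Answer: REJECT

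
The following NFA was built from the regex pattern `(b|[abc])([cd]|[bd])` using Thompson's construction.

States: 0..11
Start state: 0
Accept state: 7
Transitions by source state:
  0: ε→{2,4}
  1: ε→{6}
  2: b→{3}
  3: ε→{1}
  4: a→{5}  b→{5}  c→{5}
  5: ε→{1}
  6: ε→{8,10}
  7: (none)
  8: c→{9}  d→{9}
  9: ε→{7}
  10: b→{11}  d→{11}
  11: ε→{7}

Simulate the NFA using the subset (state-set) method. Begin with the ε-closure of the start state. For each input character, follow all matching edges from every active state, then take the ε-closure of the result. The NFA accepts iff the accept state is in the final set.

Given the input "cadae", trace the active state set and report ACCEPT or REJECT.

Answer: REJECT

Derivation:
start: ε-closure({0}) = {0,2,4}
'c' @ 1: {1,5,6,8,10}
'a' @ 2: {}  — state set empty
rest 'dae' ignored (set empty)
after full input: {}  (accept=7 not in)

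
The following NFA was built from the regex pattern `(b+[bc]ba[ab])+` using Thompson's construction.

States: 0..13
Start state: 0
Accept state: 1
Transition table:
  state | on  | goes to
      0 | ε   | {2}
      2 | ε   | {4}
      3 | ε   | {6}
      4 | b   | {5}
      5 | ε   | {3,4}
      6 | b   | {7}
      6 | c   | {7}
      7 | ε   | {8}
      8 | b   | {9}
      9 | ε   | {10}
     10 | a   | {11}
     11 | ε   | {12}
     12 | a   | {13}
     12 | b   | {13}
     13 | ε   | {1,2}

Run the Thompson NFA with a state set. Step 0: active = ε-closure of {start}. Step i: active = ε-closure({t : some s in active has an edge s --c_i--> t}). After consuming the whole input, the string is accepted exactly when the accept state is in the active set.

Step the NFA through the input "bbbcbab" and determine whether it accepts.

Answer: ACCEPT

Steps:
start: ε-closure({0}) = {0,2,4}
'b' @ 1: {3,4,5,6}
'b' @ 2: {3,4,5,6,7,8}
'b' @ 3: {3,4,5,6,7,8,9,10}
'c' @ 4: {7,8}
'b' @ 5: {9,10}
'a' @ 6: {11,12}
'b' @ 7: {1,2,4,13}  [accepting]
after full input: {1,2,4,13}  (accept=1 in)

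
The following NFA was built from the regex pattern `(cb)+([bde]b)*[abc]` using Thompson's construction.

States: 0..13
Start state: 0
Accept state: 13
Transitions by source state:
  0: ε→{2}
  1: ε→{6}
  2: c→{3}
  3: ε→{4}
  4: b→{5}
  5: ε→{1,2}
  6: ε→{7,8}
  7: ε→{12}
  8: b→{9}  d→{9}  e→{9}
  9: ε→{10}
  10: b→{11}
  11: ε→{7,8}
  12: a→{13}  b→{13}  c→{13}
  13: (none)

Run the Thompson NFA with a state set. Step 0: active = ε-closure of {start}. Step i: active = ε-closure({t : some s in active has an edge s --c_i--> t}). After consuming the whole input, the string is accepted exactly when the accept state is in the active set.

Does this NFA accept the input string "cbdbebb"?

S₀ = ε-closure({0}) = {0,2}
'c' @ 1: {3,4}
'b' @ 2: {1,2,5,6,7,8,12}
'd' @ 3: {9,10}
'b' @ 4: {7,8,11,12}
'e' @ 5: {9,10}
'b' @ 6: {7,8,11,12}
'b' @ 7: {9,10,13}  (accept∈set)
after full input: {9,10,13}  (accept=13 in)

Answer: ACCEPT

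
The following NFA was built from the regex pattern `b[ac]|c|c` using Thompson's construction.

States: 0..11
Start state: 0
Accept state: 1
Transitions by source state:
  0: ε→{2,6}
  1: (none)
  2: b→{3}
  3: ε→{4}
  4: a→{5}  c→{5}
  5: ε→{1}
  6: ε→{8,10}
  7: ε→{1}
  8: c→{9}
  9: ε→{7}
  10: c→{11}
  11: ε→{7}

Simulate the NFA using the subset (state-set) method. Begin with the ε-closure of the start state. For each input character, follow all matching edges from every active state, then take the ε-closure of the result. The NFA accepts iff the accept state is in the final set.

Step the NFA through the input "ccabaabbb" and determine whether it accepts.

Answer: REJECT

Steps:
S₀ = ε-closure({0}) = {0,2,6,8,10}
'c' @ 1: {1,7,9,11}  (accept∈set)
'c' @ 2: {}  — no active states
rest 'abaabbb' ignored (set empty)
after full input: {}  (accept=1 not in)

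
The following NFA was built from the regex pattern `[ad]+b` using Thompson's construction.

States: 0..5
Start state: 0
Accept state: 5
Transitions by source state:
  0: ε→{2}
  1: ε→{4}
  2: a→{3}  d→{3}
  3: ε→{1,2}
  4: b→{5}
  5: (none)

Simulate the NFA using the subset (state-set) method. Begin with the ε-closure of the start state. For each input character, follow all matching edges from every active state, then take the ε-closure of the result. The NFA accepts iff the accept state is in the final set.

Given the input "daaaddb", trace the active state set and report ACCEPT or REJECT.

start: ε-closure({0}) = {0,2}
'd' @ 1: {1,2,3,4}
'a' @ 2: {1,2,3,4}
'a' @ 3: {1,2,3,4}
'a' @ 4: {1,2,3,4}
'd' @ 5: {1,2,3,4}
'd' @ 6: {1,2,3,4}
'b' @ 7: {5}  [accepting]
final: {5}; accept 5 in set

Answer: ACCEPT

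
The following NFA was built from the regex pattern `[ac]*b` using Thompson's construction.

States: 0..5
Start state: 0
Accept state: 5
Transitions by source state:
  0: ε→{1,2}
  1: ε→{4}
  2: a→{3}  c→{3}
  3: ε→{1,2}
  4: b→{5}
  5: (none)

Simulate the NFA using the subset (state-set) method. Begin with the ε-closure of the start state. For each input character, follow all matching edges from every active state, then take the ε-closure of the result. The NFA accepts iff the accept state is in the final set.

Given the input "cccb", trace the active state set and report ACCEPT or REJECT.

Answer: ACCEPT

Steps:
S₀ = ε-closure({0}) = {0,1,2,4}
'c' @ 1: {1,2,3,4}
'c' @ 2: {1,2,3,4}
'c' @ 3: {1,2,3,4}
'b' @ 4: {5}  ✓accept
after full input: {5}  (accept=5 in)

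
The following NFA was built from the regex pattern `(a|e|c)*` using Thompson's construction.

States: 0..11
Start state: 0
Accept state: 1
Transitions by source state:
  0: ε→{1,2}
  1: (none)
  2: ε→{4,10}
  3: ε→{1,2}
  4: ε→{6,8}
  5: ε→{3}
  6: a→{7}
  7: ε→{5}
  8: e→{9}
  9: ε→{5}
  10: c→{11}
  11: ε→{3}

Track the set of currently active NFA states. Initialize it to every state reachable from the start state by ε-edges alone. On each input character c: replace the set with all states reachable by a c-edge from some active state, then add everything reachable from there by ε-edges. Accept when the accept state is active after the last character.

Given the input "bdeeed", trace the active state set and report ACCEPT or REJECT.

start: ε-closure({0}) = {0,1,2,4,6,8,10}
'b' @ 1: {}  — dead — no transitions
rest 'deeed' ignored (set empty)
final: {}; accept 1 not in set

Answer: REJECT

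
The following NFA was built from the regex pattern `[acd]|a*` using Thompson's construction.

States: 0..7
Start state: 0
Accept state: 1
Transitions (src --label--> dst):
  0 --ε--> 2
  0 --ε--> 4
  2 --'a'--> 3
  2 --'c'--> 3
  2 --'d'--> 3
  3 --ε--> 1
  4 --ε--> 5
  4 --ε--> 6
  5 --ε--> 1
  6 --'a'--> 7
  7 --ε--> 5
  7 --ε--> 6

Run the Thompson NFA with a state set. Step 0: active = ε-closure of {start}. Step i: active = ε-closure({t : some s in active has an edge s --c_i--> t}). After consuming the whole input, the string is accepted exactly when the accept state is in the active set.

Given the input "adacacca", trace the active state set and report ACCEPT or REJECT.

Answer: REJECT

Trace:
S₀ = ε-closure({0}) = {0,1,2,4,5,6}
'a' @ 1: {1,3,5,6,7}  ✓accept
'd' @ 2: {}  — no active states
rest 'acacca' ignored (set empty)
final: {}; accept 1 not in set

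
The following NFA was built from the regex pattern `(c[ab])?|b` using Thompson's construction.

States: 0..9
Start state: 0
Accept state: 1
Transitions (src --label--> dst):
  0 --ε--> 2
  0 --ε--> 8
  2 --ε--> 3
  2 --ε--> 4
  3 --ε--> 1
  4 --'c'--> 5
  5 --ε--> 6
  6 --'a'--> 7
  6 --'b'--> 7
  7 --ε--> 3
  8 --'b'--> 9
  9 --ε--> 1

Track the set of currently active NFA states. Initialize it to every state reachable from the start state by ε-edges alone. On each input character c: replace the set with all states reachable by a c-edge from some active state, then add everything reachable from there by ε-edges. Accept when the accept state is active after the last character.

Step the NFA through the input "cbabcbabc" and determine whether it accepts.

Answer: REJECT

Steps:
start: ε-closure({0}) = {0,1,2,3,4,8}
'c' @ 1: {5,6}
'b' @ 2: {1,3,7}  [accepting]
'a' @ 3: {}  — state set empty
rest 'bcbabc' ignored (set empty)
final: {}; accept 1 not in set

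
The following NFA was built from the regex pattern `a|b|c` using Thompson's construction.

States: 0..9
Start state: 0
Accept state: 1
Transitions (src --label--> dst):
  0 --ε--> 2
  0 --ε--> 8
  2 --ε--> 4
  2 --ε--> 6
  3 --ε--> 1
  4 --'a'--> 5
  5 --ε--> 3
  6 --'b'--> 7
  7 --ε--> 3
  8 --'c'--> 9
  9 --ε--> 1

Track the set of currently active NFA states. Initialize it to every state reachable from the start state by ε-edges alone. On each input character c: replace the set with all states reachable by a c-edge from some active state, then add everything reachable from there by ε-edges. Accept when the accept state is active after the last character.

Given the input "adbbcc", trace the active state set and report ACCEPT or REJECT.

initial (ε-close {0}): {0,2,4,6,8}
'a' @ 1: {1,3,5}  [accepting]
'd' @ 2: {}  — dead — no transitions
rest 'bbcc' ignored (set empty)
final: {}; accept 1 not in set

Answer: REJECT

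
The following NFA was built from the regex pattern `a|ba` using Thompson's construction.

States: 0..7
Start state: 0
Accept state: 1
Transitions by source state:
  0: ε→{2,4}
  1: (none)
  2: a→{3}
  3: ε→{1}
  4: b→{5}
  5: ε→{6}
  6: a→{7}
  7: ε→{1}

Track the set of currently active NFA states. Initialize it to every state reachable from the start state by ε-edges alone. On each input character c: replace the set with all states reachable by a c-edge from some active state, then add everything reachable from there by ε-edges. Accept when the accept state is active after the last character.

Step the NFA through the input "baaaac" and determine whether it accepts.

Answer: REJECT

Derivation:
S₀ = ε-closure({0}) = {0,2,4}
'b' @ 1: {5,6}
'a' @ 2: {1,7}  (accept∈set)
'a' @ 3: {}  — dead — no transitions
rest 'aac' ignored (set empty)
end set {} — state 1 not in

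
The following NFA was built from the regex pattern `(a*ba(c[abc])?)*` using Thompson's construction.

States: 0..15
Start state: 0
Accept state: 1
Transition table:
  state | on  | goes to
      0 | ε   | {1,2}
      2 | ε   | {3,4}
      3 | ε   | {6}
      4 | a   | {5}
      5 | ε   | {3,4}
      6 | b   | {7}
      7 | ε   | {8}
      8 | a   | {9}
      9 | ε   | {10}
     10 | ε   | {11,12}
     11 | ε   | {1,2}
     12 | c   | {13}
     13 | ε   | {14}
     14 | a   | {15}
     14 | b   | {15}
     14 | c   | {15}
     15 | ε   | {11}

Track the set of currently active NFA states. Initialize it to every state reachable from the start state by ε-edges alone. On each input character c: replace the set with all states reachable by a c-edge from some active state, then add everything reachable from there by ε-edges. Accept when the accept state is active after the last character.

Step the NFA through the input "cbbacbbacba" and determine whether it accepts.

Answer: REJECT

Trace:
start: ε-closure({0}) = {0,1,2,3,4,6}
'c' @ 1: {}  — dead — no transitions
rest 'bbacbbacba' ignored (set empty)
final: {}; accept 1 not in set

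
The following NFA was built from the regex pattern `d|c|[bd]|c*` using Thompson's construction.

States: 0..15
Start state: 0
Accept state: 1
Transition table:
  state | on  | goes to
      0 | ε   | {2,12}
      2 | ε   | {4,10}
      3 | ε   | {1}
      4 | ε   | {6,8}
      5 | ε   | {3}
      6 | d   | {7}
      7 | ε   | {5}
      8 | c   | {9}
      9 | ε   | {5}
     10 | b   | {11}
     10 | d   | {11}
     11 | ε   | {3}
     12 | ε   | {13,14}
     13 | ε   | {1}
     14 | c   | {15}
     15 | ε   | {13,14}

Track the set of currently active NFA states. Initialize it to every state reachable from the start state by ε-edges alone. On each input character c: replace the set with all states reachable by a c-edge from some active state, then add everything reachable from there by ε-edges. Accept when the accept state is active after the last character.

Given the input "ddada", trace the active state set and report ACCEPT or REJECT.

S₀ = ε-closure({0}) = {0,1,2,4,6,8,10,12,13,14}
'd' @ 1: {1,3,5,7,11}  (accept∈set)
'd' @ 2: {}  — no active states
rest 'ada' ignored (set empty)
after full input: {}  (accept=1 not in)

Answer: REJECT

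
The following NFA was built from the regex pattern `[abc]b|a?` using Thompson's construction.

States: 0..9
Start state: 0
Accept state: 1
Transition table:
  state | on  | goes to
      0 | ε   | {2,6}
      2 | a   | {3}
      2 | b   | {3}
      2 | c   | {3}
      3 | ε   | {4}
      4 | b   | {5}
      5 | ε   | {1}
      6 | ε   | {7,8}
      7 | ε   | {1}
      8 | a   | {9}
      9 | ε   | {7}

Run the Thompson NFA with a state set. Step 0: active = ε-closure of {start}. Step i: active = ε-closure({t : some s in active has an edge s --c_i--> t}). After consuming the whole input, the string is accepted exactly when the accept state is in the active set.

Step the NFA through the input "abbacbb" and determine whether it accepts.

Answer: REJECT

Trace:
initial (ε-close {0}): {0,1,2,6,7,8}
'a' @ 1: {1,3,4,7,9}  [accepting]
'b' @ 2: {1,5}  [accepting]
'b' @ 3: {}  — state set empty
rest 'acbb' ignored (set empty)
end set {} — state 1 not in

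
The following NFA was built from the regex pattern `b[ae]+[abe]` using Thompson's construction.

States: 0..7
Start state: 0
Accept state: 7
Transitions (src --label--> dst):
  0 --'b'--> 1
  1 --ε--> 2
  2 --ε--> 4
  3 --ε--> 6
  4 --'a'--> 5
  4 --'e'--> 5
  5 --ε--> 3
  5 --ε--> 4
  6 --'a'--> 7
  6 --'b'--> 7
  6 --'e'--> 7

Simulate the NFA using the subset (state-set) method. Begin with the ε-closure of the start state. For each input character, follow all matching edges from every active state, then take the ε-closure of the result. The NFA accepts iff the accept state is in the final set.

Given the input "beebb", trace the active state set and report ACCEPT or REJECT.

Answer: REJECT

Derivation:
S₀ = ε-closure({0}) = {0}
'b' @ 1: {1,2,4}
'e' @ 2: {3,4,5,6}
'e' @ 3: {3,4,5,6,7}  ✓accept
'b' @ 4: {7}  ✓accept
'b' @ 5: {}  — state set empty
final: {}; accept 7 not in set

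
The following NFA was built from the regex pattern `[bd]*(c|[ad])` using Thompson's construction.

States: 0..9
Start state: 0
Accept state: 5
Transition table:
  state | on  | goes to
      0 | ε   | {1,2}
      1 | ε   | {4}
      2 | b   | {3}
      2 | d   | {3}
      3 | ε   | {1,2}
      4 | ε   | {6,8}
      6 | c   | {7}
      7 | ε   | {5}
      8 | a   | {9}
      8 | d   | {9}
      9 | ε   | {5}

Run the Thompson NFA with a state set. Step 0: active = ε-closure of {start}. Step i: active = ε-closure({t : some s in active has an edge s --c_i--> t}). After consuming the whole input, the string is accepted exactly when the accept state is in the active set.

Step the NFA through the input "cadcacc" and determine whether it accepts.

initial (ε-close {0}): {0,1,2,4,6,8}
'c' @ 1: {5,7}  (accept∈set)
'a' @ 2: {}  — no active states
rest 'dcacc' ignored (set empty)
after full input: {}  (accept=5 not in)

Answer: REJECT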